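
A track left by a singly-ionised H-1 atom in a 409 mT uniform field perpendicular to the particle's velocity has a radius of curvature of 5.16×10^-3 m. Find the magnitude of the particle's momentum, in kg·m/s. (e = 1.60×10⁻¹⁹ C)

Since qvB = mv²/r, the momentum p = mv = qBr.
p = (1×1.60×10^-19)(0.409)(5.16×10^-3) = 3.38×10^-22 kg·m/s.

p ≈ 3.38×10^-22 kg·m/s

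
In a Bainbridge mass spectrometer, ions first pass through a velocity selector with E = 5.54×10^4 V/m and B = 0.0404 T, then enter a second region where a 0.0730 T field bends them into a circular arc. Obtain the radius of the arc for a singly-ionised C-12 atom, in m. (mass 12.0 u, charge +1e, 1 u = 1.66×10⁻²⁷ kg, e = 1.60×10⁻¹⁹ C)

r ≈ 2.34 m

The selector passes v = E/B = 5.54×10^4/0.0404 = 1.37×10^6 m/s.
In the deflection region, r = mv/(qB₂) = (1.99×10^-26)(1.37×10^6) / [(1×1.60×10^-19)(0.0730)] = 2.34 m.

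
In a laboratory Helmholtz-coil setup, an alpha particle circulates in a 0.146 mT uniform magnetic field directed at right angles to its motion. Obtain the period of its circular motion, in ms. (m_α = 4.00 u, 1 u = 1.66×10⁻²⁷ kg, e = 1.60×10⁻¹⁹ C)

T ≈ 0.893 ms

The cyclotron period is independent of speed: T = 2πm/(qB).
T = 2π(6.64×10^-27) / [(2×1.60×10^-19)(1.46×10^-4)] = 8.93×10^-4 s.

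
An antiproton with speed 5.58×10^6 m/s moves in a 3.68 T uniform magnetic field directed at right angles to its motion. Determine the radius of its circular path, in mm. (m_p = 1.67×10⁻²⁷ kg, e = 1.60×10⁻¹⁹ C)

The magnetic force provides the centripetal force: qvB = mv²/r, so r = mv/(qB).
r = (1.67×10^-27 kg)(5.58×10^6 m/s) / [(1×1.60×10^-19 C)(3.68 T)] = 0.0158 m.

r ≈ 15.8 mm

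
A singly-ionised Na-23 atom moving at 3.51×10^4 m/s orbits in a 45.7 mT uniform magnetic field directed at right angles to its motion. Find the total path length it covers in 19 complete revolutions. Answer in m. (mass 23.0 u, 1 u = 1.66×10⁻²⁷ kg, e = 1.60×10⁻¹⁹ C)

L ≈ 21.9 m

r = mv/(qB) = 0.183 m, so one revolution covers 2πr = 1.15 m.
In 19 revolutions: L = 19·2πr = 21.9 m.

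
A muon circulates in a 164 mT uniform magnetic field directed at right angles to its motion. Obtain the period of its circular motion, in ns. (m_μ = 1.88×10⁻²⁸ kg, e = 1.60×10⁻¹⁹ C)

The cyclotron period is independent of speed: T = 2πm/(qB).
T = 2π(1.88×10^-28) / [(1×1.60×10^-19)(0.164)] = 4.50×10^-8 s.

T ≈ 45.0 ns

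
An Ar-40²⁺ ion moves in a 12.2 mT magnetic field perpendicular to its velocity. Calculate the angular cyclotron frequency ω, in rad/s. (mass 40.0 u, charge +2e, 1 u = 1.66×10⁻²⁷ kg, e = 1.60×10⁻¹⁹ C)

ω = qB/m = (2×1.60×10^-19)(0.0122) / (6.64×10^-26) = 5.88×10^4 rad/s.

ω ≈ 5.88×10^4 rad/s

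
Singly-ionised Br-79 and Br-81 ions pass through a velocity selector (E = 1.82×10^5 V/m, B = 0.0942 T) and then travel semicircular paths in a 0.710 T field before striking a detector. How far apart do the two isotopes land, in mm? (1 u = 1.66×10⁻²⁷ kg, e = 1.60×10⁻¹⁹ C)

Δd ≈ 113 mm

Both emerge at v = E/B₁ = 1.93×10^6 m/s.
r = mv/(qB₂), so r₁ = 2.2304 m and r₂ = 2.2868 m, giving Δr = 0.0565 m.
After a semicircle each ion lands a diameter 2r from the entry slit, so the separation is 2Δr = 0.113 m.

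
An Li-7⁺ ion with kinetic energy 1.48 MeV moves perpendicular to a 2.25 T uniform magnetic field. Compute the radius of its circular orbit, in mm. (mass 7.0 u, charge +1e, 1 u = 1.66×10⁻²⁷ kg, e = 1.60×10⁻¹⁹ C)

Convert the energy: K = 1.48 MeV = 2.37×10^-13 J.
v = √(2K/m) = √(2·2.37×10^-13/1.16×10^-26) = 6.38×10^6 m/s.
r = mv/(qB) = (1.16×10^-26)(6.38×10^6) / [(1×1.60×10^-19)(2.25)] = 0.206 m.

r ≈ 206 mm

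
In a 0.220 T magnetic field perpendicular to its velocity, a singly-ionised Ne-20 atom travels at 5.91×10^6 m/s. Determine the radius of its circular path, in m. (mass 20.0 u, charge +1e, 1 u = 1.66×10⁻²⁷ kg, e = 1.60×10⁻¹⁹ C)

r ≈ 5.57 m

The magnetic force provides the centripetal force: qvB = mv²/r, so r = mv/(qB).
r = (3.32×10^-26 kg)(5.91×10^6 m/s) / [(1×1.60×10^-19 C)(0.220 T)] = 5.57 m.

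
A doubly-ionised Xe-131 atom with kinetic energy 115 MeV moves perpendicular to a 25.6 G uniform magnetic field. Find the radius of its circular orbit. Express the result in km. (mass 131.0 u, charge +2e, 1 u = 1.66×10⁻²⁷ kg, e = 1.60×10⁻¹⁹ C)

r ≈ 3.45 km

Convert the energy: K = 115 MeV = 1.84×10^-11 J.
v = √(2K/m) = √(2·1.84×10^-11/2.17×10^-25) = 1.30×10^7 m/s.
r = mv/(qB) = (2.17×10^-25)(1.30×10^7) / [(2×1.60×10^-19)(2.56×10^-3)] = 3450 m.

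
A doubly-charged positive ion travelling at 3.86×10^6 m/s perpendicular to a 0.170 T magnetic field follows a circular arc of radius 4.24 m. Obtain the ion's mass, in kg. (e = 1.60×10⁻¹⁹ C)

qvB = mv²/r ⇒ m = qBr/v.
m = (2×1.60×10^-19)(0.170)(4.24) / (3.86×10^6) = 5.98×10^-26 kg.

m ≈ 5.98×10^-26 kg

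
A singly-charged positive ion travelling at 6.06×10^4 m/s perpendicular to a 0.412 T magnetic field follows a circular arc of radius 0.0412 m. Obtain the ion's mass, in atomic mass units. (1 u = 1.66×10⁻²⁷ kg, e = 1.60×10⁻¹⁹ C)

qvB = mv²/r ⇒ m = qBr/v.
m = (1×1.60×10^-19)(0.412)(0.0412) / (6.06×10^4) = 4.48×10^-26 kg = 27.0 u.

m ≈ 27.0 u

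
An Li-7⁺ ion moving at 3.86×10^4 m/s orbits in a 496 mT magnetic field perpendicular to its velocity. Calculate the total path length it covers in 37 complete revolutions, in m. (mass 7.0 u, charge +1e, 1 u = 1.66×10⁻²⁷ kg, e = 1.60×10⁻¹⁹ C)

r = mv/(qB) = 5.65×10^-3 m, so one revolution covers 2πr = 0.0355 m.
In 37 revolutions: L = 37·2πr = 1.31 m.

L ≈ 1.31 m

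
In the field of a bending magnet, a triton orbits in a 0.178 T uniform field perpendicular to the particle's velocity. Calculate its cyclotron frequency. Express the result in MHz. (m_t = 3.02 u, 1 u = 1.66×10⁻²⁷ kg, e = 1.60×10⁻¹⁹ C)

f = qB/(2πm) = (1×1.60×10^-19)(0.178) / [2π(5.01×10^-27)] = 9.04×10^5 Hz.

f ≈ 0.904 MHz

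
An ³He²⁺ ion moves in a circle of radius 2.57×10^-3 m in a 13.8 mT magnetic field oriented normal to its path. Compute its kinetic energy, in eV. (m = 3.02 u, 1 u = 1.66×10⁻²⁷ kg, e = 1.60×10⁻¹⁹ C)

v = qBr/m = (2×1.60×10^-19)(0.0138)(2.57×10^-3) / (5.01×10^-27) = 2260 m/s.
K = ½mv² = 0.5·(5.01×10^-27)·(2260)² = 1.28×10^-20 J = 0.0803 eV.

K ≈ 0.0803 eV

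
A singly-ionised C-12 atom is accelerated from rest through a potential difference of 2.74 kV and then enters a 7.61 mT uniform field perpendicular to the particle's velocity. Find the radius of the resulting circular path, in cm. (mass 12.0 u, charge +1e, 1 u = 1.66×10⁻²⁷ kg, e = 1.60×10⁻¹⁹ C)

The kinetic energy gained is K = qV = (1×1.60×10^-19)(2740) = 4.38×10^-16 J.
v = √(2K/m) = 2.10×10^5 m/s.
r = mv/(qB) = (1.99×10^-26)(2.10×10^5) / [(1×1.60×10^-19)(7.61×10^-3)] = 3.43 m.

r ≈ 343 cm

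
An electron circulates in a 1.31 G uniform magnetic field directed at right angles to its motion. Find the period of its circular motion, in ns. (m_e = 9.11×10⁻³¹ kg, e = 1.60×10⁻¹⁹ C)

The cyclotron period is independent of speed: T = 2πm/(qB).
T = 2π(9.11×10^-31) / [(1×1.60×10^-19)(1.31×10^-4)] = 2.73×10^-7 s.

T ≈ 273 ns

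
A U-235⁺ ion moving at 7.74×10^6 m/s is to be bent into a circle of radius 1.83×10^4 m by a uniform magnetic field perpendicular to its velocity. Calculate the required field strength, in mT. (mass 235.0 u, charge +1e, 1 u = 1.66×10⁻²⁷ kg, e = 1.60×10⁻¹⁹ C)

qvB = mv²/r gives B = mv/(qr).
B = (3.90×10^-25)(7.74×10^6) / [(1×1.60×10^-19)(1.83×10^4)] = 1.03×10^-3 T.

B ≈ 1.03 mT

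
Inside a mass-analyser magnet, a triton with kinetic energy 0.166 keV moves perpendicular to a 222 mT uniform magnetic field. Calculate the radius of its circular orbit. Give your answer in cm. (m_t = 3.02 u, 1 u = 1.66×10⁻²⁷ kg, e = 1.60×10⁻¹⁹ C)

r ≈ 1.45 cm

Convert the energy: K = 0.166 keV = 2.66×10^-17 J.
v = √(2K/m) = √(2·2.66×10^-17/5.01×10^-27) = 1.03×10^5 m/s.
r = mv/(qB) = (5.01×10^-27)(1.03×10^5) / [(1×1.60×10^-19)(0.222)] = 0.0145 m.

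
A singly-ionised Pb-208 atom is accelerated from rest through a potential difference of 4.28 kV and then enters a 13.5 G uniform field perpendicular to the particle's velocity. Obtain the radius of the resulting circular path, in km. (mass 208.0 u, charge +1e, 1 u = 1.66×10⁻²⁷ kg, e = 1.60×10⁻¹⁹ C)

The kinetic energy gained is K = qV = (1×1.60×10^-19)(4280) = 6.85×10^-16 J.
v = √(2K/m) = 6.30×10^4 m/s.
r = mv/(qB) = (3.45×10^-25)(6.30×10^4) / [(1×1.60×10^-19)(1.35×10^-3)] = 101 m.

r ≈ 0.101 km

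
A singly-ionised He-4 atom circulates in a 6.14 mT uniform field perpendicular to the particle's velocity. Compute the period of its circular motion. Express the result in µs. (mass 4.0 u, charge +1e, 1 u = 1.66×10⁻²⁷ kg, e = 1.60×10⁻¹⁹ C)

T ≈ 42.5 µs

The cyclotron period is independent of speed: T = 2πm/(qB).
T = 2π(6.64×10^-27) / [(1×1.60×10^-19)(6.14×10^-3)] = 4.25×10^-5 s.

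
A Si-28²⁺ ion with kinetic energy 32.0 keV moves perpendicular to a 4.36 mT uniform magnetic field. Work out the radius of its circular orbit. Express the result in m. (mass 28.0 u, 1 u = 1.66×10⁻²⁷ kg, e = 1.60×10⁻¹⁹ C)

r ≈ 15.6 m

Convert the energy: K = 32.0 keV = 5.12×10^-15 J.
v = √(2K/m) = √(2·5.12×10^-15/4.65×10^-26) = 4.69×10^5 m/s.
r = mv/(qB) = (4.65×10^-26)(4.69×10^5) / [(2×1.60×10^-19)(4.36×10^-3)] = 15.6 m.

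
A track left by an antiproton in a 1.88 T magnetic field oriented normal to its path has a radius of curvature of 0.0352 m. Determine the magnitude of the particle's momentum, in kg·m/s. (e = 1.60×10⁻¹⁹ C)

Since qvB = mv²/r, the momentum p = mv = qBr.
p = (1×1.60×10^-19)(1.88)(0.0352) = 1.06×10^-20 kg·m/s.

p ≈ 1.06×10^-20 kg·m/s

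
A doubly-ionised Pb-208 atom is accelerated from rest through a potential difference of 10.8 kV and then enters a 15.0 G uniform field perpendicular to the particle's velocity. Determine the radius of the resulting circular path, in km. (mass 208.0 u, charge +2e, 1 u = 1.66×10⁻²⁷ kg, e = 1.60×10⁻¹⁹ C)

The kinetic energy gained is K = qV = (2×1.60×10^-19)(1.08×10^4) = 3.46×10^-15 J.
v = √(2K/m) = 1.41×10^5 m/s.
r = mv/(qB) = (3.45×10^-25)(1.41×10^5) / [(2×1.60×10^-19)(1.50×10^-3)] = 102 m.

r ≈ 0.102 km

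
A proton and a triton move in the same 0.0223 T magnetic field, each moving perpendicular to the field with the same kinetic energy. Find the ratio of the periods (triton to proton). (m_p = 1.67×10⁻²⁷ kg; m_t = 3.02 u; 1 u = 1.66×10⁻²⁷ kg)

T = 2πm/(qB) is independent of speed, so T₂/T₁ = (m₂/q₂)/(m₁/q₁).
T_{triton}/T_{proton} = (5.01×10^-27/1e) / (1.67×10^-27/1e) = 3.00.

ratio ≈ 3.00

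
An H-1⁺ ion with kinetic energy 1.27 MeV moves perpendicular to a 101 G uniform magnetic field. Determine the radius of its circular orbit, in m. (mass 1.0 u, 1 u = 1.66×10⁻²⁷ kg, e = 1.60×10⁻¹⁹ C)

Convert the energy: K = 1.27 MeV = 2.03×10^-13 J.
v = √(2K/m) = √(2·2.03×10^-13/1.66×10^-27) = 1.56×10^7 m/s.
r = mv/(qB) = (1.66×10^-27)(1.56×10^7) / [(1×1.60×10^-19)(0.0101)] = 16.1 m.

r ≈ 16.1 m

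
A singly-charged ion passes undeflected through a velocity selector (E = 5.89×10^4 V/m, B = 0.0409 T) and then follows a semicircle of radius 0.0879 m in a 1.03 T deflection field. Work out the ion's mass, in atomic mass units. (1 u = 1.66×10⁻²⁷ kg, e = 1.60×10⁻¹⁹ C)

v = E/B₁ = 1.44×10^6 m/s.
From r = mv/(qB₂), m = qB₂r/v = (1×1.60×10^-19)(1.03)(0.0879) / (1.44×10^6) = 1.01×10^-26 kg.
In atomic mass units: m = 1.01×10^-26 / 1.66×10^-27 = 6.06 u.

m ≈ 6.06 u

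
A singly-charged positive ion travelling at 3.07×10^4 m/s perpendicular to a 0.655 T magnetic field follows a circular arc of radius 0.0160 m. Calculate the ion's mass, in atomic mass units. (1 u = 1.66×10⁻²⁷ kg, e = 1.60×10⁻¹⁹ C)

qvB = mv²/r ⇒ m = qBr/v.
m = (1×1.60×10^-19)(0.655)(0.0160) / (3.07×10^4) = 5.46×10^-26 kg = 32.9 u.

m ≈ 32.9 u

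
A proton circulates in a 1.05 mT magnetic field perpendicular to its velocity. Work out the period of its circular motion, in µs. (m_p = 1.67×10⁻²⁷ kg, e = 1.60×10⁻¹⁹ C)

The cyclotron period is independent of speed: T = 2πm/(qB).
T = 2π(1.67×10^-27) / [(1×1.60×10^-19)(1.05×10^-3)] = 6.25×10^-5 s.

T ≈ 62.5 µs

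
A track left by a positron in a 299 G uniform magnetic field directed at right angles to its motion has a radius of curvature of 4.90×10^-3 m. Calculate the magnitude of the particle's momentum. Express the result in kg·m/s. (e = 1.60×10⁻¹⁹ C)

p ≈ 2.34×10^-23 kg·m/s

Since qvB = mv²/r, the momentum p = mv = qBr.
p = (1×1.60×10^-19)(0.0299)(4.90×10^-3) = 2.34×10^-23 kg·m/s.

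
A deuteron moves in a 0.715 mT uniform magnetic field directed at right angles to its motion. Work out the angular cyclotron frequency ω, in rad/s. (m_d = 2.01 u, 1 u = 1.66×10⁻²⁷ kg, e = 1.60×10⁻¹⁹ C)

ω ≈ 3.43×10^4 rad/s

ω = qB/m = (1×1.60×10^-19)(7.15×10^-4) / (3.34×10^-27) = 3.43×10^4 rad/s.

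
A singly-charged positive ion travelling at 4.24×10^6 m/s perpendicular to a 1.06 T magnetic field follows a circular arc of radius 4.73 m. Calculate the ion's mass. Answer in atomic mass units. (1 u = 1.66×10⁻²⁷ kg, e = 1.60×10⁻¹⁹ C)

m ≈ 114 u

qvB = mv²/r ⇒ m = qBr/v.
m = (1×1.60×10^-19)(1.06)(4.73) / (4.24×10^6) = 1.89×10^-25 kg = 114 u.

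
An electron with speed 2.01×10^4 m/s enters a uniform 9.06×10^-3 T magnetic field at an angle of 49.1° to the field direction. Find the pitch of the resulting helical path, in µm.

The velocity component along B is v∥ = v cos49.1° = 1.32×10^4 m/s.
The cyclotron period T = 2πm/(qB) = 3.95×10^-9 s is set by m, q, B alone.
Pitch = v∥·T = (1.32×10^4)(3.95×10^-9) = 5.20×10^-5 m.

pitch ≈ 52.0 µm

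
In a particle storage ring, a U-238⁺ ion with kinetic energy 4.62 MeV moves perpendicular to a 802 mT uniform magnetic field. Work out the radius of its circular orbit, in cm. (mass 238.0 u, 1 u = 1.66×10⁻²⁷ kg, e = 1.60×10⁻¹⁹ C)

r ≈ 596 cm

Convert the energy: K = 4.62 MeV = 7.39×10^-13 J.
v = √(2K/m) = √(2·7.39×10^-13/3.95×10^-25) = 1.93×10^6 m/s.
r = mv/(qB) = (3.95×10^-25)(1.93×10^6) / [(1×1.60×10^-19)(0.802)] = 5.96 m.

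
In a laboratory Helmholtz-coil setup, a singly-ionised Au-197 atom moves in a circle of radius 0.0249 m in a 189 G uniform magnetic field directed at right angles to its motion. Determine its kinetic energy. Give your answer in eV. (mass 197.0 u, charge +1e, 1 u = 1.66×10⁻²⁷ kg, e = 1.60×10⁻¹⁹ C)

K ≈ 0.0542 eV

v = qBr/m = (1×1.60×10^-19)(0.0189)(0.0249) / (3.27×10^-25) = 230 m/s.
K = ½mv² = 0.5·(3.27×10^-25)·(230)² = 8.67×10^-21 J = 0.0542 eV.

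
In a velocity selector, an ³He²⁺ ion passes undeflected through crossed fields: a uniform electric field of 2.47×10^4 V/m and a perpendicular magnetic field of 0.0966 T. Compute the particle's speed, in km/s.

v ≈ 256 km/s

For zero net force, qE = qvB, so v = E/B.
v = (2.47×10^4) / (0.0966) = 2.56×10^5 m/s.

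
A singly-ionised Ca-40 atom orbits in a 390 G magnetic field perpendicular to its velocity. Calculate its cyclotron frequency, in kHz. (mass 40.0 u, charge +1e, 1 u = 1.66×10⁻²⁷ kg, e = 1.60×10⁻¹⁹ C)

f ≈ 15.0 kHz

f = qB/(2πm) = (1×1.60×10^-19)(0.0390) / [2π(6.64×10^-26)] = 1.50×10^4 Hz.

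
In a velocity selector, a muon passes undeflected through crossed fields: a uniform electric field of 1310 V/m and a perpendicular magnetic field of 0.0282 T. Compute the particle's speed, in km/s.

v ≈ 46.5 km/s

For zero net force, qE = qvB, so v = E/B.
v = (1310) / (0.0282) = 4.65×10^4 m/s.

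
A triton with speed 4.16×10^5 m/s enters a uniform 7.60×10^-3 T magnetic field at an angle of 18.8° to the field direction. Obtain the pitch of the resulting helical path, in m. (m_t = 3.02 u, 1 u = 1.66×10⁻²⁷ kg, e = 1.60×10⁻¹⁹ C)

The velocity component along B is v∥ = v cos18.8° = 3.94×10^5 m/s.
The cyclotron period T = 2πm/(qB) = 2.59×10^-5 s is set by m, q, B alone.
Pitch = v∥·T = (3.94×10^5)(2.59×10^-5) = 10.2 m.

pitch ≈ 10.2 m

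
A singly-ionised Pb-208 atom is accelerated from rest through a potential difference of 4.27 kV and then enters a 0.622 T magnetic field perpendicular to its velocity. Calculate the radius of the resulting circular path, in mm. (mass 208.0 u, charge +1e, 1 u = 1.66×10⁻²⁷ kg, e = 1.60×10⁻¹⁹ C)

The kinetic energy gained is K = qV = (1×1.60×10^-19)(4270) = 6.83×10^-16 J.
v = √(2K/m) = 6.29×10^4 m/s.
r = mv/(qB) = (3.45×10^-25)(6.29×10^4) / [(1×1.60×10^-19)(0.622)] = 0.218 m.

r ≈ 218 mm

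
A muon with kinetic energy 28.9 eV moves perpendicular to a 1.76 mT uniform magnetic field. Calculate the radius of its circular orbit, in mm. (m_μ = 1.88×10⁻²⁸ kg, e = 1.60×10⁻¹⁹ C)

r ≈ 148 mm

Convert the energy: K = 28.9 eV = 4.62×10^-18 J.
v = √(2K/m) = √(2·4.62×10^-18/1.88×10^-28) = 2.22×10^5 m/s.
r = mv/(qB) = (1.88×10^-28)(2.22×10^5) / [(1×1.60×10^-19)(1.76×10^-3)] = 0.148 m.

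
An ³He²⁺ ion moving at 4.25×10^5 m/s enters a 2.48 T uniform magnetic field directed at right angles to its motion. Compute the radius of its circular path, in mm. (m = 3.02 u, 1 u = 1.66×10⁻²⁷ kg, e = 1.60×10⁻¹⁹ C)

r ≈ 2.68 mm

The magnetic force provides the centripetal force: qvB = mv²/r, so r = mv/(qB).
r = (5.01×10^-27 kg)(4.25×10^5 m/s) / [(2×1.60×10^-19 C)(2.48 T)] = 2.68×10^-3 m.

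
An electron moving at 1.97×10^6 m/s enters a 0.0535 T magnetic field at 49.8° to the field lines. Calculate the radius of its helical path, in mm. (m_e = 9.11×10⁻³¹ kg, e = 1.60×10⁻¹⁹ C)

Only the perpendicular component v⊥ = v sin49.8° = 1.50×10^6 m/s is bent by the field.
r = m v⊥ /(qB) = (9.11×10^-31)(1.50×10^6) / [(1×1.60×10^-19)(0.0535)] = 1.60×10^-4 m.

r ≈ 0.160 mm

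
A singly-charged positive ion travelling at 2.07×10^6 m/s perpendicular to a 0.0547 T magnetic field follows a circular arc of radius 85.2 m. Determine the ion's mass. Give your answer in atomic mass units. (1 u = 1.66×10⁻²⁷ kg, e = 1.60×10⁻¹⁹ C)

qvB = mv²/r ⇒ m = qBr/v.
m = (1×1.60×10^-19)(0.0547)(85.2) / (2.07×10^6) = 3.60×10^-25 kg = 217 u.

m ≈ 217 u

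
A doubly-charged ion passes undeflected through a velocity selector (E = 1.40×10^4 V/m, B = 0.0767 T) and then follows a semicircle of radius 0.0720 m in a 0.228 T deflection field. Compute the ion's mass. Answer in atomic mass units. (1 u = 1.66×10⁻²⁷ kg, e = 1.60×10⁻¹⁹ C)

m ≈ 17.3 u

v = E/B₁ = 1.83×10^5 m/s.
From r = mv/(qB₂), m = qB₂r/v = (2×1.60×10^-19)(0.228)(0.0720) / (1.83×10^5) = 2.88×10^-26 kg.
In atomic mass units: m = 2.88×10^-26 / 1.66×10^-27 = 17.3 u.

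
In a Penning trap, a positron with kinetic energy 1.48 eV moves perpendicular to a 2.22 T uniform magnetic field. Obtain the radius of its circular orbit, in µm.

Convert the energy: K = 1.48 eV = 2.37×10^-19 J.
v = √(2K/m) = √(2·2.37×10^-19/9.11×10^-31) = 7.21×10^5 m/s.
r = mv/(qB) = (9.11×10^-31)(7.21×10^5) / [(1×1.60×10^-19)(2.22)] = 1.85×10^-6 m.

r ≈ 1.85 µm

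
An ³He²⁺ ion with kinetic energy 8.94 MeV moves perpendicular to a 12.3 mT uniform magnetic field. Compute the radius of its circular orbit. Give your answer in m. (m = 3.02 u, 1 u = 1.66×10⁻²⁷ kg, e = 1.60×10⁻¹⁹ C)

Convert the energy: K = 8.94 MeV = 1.43×10^-12 J.
v = √(2K/m) = √(2·1.43×10^-12/5.01×10^-27) = 2.39×10^7 m/s.
r = mv/(qB) = (5.01×10^-27)(2.39×10^7) / [(2×1.60×10^-19)(0.0123)] = 30.4 m.

r ≈ 30.4 m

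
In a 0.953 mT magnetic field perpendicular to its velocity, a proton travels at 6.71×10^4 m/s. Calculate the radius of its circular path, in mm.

The magnetic force provides the centripetal force: qvB = mv²/r, so r = mv/(qB).
r = (1.67×10^-27 kg)(6.71×10^4 m/s) / [(1×1.60×10^-19 C)(9.53×10^-4 T)] = 0.735 m.

r ≈ 735 mm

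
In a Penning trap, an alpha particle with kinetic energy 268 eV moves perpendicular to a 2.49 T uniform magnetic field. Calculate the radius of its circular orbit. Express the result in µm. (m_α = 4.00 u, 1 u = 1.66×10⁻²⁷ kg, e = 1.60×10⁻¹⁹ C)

r ≈ 947 µm

Convert the energy: K = 268 eV = 4.29×10^-17 J.
v = √(2K/m) = √(2·4.29×10^-17/6.64×10^-27) = 1.14×10^5 m/s.
r = mv/(qB) = (6.64×10^-27)(1.14×10^5) / [(2×1.60×10^-19)(2.49)] = 9.47×10^-4 m.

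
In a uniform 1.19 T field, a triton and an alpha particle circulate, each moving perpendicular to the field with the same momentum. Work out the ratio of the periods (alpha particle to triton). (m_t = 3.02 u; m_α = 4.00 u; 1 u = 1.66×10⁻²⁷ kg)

T = 2πm/(qB) is independent of speed, so T₂/T₁ = (m₂/q₂)/(m₁/q₁).
T_{alpha particle}/T_{triton} = (6.64×10^-27/2e) / (5.01×10^-27/1e) = 0.662.

ratio ≈ 0.662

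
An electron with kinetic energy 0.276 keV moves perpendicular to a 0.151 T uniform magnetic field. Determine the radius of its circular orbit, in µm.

Convert the energy: K = 0.276 keV = 4.42×10^-17 J.
v = √(2K/m) = √(2·4.42×10^-17/9.11×10^-31) = 9.85×10^6 m/s.
r = mv/(qB) = (9.11×10^-31)(9.85×10^6) / [(1×1.60×10^-19)(0.151)] = 3.71×10^-4 m.

r ≈ 371 µm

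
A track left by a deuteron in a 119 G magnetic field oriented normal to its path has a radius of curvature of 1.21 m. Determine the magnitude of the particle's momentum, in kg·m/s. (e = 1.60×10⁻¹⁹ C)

p ≈ 2.30×10^-21 kg·m/s

Since qvB = mv²/r, the momentum p = mv = qBr.
p = (1×1.60×10^-19)(0.0119)(1.21) = 2.30×10^-21 kg·m/s.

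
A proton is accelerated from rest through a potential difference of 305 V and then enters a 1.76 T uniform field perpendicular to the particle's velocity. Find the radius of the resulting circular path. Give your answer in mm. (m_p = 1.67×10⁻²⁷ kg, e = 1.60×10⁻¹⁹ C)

The kinetic energy gained is K = qV = (1×1.60×10^-19)(305) = 4.88×10^-17 J.
v = √(2K/m) = 2.42×10^5 m/s.
r = mv/(qB) = (1.67×10^-27)(2.42×10^5) / [(1×1.60×10^-19)(1.76)] = 1.43×10^-3 m.

r ≈ 1.43 mm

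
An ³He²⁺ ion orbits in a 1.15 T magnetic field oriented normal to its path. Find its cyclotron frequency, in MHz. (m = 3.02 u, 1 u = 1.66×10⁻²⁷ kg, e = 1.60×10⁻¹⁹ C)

f = qB/(2πm) = (2×1.60×10^-19)(1.15) / [2π(5.01×10^-27)] = 1.17×10^7 Hz.

f ≈ 11.7 MHz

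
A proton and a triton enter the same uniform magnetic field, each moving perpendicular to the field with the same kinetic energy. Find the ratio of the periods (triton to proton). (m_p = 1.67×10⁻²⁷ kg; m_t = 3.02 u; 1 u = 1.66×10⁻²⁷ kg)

T = 2πm/(qB) is independent of speed, so T₂/T₁ = (m₂/q₂)/(m₁/q₁).
T_{triton}/T_{proton} = (5.01×10^-27/1e) / (1.67×10^-27/1e) = 3.00.

ratio ≈ 3.00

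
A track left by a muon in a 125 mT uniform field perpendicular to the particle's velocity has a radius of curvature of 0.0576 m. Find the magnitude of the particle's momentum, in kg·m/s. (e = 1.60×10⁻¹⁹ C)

Since qvB = mv²/r, the momentum p = mv = qBr.
p = (1×1.60×10^-19)(0.125)(0.0576) = 1.15×10^-21 kg·m/s.

p ≈ 1.15×10^-21 kg·m/s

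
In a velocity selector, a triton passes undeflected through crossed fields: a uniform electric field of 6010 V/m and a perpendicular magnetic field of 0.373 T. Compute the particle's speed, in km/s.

For zero net force, qE = qvB, so v = E/B.
v = (6010) / (0.373) = 1.61×10^4 m/s.

v ≈ 16.1 km/s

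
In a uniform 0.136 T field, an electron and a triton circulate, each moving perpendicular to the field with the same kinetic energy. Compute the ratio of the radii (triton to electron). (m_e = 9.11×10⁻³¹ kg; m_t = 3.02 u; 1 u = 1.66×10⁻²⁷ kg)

ratio ≈ 74.2

r = √(2mK)/(qB) ⇒ at equal K, r ∝ √m/q.
r_{triton}/r_{electron} = 74.2.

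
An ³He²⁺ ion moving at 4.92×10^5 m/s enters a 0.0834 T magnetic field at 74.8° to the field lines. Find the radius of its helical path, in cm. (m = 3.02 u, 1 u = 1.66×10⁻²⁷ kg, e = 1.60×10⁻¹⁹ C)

Only the perpendicular component v⊥ = v sin74.8° = 4.75×10^5 m/s is bent by the field.
r = m v⊥ /(qB) = (5.01×10^-27)(4.75×10^5) / [(2×1.60×10^-19)(0.0834)] = 0.0892 m.

r ≈ 8.92 cm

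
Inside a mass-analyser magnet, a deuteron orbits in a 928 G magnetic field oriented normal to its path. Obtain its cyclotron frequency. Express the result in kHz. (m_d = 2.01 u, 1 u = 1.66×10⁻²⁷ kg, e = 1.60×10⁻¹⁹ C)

f = qB/(2πm) = (1×1.60×10^-19)(0.0928) / [2π(3.34×10^-27)] = 7.08×10^5 Hz.

f ≈ 708 kHz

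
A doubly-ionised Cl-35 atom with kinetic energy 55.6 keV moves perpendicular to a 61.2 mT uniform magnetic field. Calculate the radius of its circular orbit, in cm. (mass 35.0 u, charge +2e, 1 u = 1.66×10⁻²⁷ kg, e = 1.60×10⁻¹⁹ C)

Convert the energy: K = 55.6 keV = 8.90×10^-15 J.
v = √(2K/m) = √(2·8.90×10^-15/5.81×10^-26) = 5.53×10^5 m/s.
r = mv/(qB) = (5.81×10^-26)(5.53×10^5) / [(2×1.60×10^-19)(0.0612)] = 1.64 m.

r ≈ 164 cm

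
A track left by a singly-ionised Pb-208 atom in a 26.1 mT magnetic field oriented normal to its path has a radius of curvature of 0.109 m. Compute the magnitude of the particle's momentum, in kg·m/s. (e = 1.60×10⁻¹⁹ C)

p ≈ 4.55×10^-22 kg·m/s

Since qvB = mv²/r, the momentum p = mv = qBr.
p = (1×1.60×10^-19)(0.0261)(0.109) = 4.55×10^-22 kg·m/s.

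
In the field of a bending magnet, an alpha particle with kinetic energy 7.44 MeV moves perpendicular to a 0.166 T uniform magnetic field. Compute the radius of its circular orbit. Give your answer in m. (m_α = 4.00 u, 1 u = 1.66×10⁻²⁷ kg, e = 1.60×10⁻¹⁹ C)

r ≈ 2.37 m

Convert the energy: K = 7.44 MeV = 1.19×10^-12 J.
v = √(2K/m) = √(2·1.19×10^-12/6.64×10^-27) = 1.89×10^7 m/s.
r = mv/(qB) = (6.64×10^-27)(1.89×10^7) / [(2×1.60×10^-19)(0.166)] = 2.37 m.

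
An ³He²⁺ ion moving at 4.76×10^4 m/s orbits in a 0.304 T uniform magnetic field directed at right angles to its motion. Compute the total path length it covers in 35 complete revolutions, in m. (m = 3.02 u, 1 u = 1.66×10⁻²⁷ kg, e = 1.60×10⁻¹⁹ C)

r = mv/(qB) = 2.45×10^-3 m, so one revolution covers 2πr = 0.0154 m.
In 35 revolutions: L = 35·2πr = 0.539 m.

L ≈ 0.539 m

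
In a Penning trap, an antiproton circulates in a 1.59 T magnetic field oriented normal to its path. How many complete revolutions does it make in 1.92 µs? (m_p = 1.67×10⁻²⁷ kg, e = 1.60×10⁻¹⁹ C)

N = 46

T = 2πm/(qB) = 2π(1.67×10^-27) / [(1×1.60×10^-19)(1.59)] = 4.1246×10^-8 s.
N = t/T = 1.92×10^-6 / 4.1246×10^-8 ≈ 46.55, so 46 complete revolutions.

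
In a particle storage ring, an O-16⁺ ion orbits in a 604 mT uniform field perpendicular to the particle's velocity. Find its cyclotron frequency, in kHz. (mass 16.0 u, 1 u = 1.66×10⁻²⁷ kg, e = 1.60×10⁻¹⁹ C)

f ≈ 579 kHz

f = qB/(2πm) = (1×1.60×10^-19)(0.604) / [2π(2.66×10^-26)] = 5.79×10^5 Hz.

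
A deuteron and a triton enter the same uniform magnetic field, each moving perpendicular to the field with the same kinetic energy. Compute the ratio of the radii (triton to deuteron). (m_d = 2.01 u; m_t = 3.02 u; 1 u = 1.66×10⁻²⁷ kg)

r = √(2mK)/(qB) ⇒ at equal K, r ∝ √m/q.
r_{triton}/r_{deuteron} = 1.23.

ratio ≈ 1.23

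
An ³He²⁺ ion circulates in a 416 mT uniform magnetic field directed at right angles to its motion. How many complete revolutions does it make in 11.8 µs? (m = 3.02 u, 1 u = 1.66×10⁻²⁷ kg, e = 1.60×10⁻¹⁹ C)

T = 2πm/(qB) = 2π(5.0132×10^-27) / [(2×1.60×10^-19)(0.416)] = 2.3662×10^-7 s.
N = t/T = 1.18×10^-5 / 2.3662×10^-7 ≈ 49.87, so 49 complete revolutions.

N = 49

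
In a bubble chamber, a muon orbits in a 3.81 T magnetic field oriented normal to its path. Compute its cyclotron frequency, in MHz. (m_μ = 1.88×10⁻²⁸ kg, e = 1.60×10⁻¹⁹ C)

f ≈ 516 MHz

f = qB/(2πm) = (1×1.60×10^-19)(3.81) / [2π(1.88×10^-28)] = 5.16×10^8 Hz.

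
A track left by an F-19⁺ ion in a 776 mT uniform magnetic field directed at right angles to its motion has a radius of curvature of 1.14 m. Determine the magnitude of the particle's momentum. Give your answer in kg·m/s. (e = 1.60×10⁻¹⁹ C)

p ≈ 1.42×10^-19 kg·m/s

Since qvB = mv²/r, the momentum p = mv = qBr.
p = (1×1.60×10^-19)(0.776)(1.14) = 1.42×10^-19 kg·m/s.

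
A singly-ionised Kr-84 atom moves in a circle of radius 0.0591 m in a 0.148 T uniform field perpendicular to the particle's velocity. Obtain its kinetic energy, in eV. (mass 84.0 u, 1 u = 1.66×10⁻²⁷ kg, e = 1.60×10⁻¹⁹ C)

K ≈ 43.9 eV

v = qBr/m = (1×1.60×10^-19)(0.148)(0.0591) / (1.39×10^-25) = 1.00×10^4 m/s.
K = ½mv² = 0.5·(1.39×10^-25)·(1.00×10^4)² = 7.02×10^-18 J = 43.9 eV.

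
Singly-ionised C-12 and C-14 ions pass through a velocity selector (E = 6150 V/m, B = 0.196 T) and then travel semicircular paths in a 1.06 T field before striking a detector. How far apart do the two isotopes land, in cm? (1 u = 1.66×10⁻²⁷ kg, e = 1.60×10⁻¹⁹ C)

Δd ≈ 0.123 cm

Both emerge at v = E/B₁ = 3.14×10^4 m/s.
r = mv/(qB₂), so r₁ = 3.685×10^-3 m and r₂ = 4.300×10^-3 m, giving Δr = 6.14×10^-4 m.
After a semicircle each ion lands a diameter 2r from the entry slit, so the separation is 2Δr = 1.23×10^-3 m.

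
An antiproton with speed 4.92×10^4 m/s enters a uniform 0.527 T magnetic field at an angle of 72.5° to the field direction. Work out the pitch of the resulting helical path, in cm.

The velocity component along B is v∥ = v cos72.5° = 1.48×10^4 m/s.
The cyclotron period T = 2πm/(qB) = 1.24×10^-7 s is set by m, q, B alone.
Pitch = v∥·T = (1.48×10^4)(1.24×10^-7) = 1.84×10^-3 m.

pitch ≈ 0.184 cm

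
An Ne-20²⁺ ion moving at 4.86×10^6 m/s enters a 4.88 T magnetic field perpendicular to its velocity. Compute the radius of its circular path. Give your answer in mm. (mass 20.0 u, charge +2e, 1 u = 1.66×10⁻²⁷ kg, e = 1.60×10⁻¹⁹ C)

The magnetic force provides the centripetal force: qvB = mv²/r, so r = mv/(qB).
r = (3.32×10^-26 kg)(4.86×10^6 m/s) / [(2×1.60×10^-19 C)(4.88 T)] = 0.103 m.

r ≈ 103 mm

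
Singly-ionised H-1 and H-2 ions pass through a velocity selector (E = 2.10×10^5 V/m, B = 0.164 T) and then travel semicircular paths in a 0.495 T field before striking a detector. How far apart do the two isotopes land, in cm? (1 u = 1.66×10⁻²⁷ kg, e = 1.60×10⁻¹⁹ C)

Both emerge at v = E/B₁ = 1.28×10^6 m/s.
r = mv/(qB₂), so r₁ = 0.0268 m and r₂ = 0.0537 m, giving Δr = 0.0268 m.
After a semicircle each ion lands a diameter 2r from the entry slit, so the separation is 2Δr = 0.0537 m.

Δd ≈ 5.37 cm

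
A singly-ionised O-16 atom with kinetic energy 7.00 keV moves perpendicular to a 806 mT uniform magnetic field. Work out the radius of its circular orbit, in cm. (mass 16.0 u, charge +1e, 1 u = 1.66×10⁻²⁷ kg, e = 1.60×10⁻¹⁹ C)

r ≈ 5.98 cm

Convert the energy: K = 7.00 keV = 1.12×10^-15 J.
v = √(2K/m) = √(2·1.12×10^-15/2.66×10^-26) = 2.90×10^5 m/s.
r = mv/(qB) = (2.66×10^-26)(2.90×10^5) / [(1×1.60×10^-19)(0.806)] = 0.0598 m.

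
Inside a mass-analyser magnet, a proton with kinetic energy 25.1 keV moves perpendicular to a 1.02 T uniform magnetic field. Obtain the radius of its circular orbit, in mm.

r ≈ 22.4 mm

Convert the energy: K = 25.1 keV = 4.02×10^-15 J.
v = √(2K/m) = √(2·4.02×10^-15/1.67×10^-27) = 2.19×10^6 m/s.
r = mv/(qB) = (1.67×10^-27)(2.19×10^6) / [(1×1.60×10^-19)(1.02)] = 0.0224 m.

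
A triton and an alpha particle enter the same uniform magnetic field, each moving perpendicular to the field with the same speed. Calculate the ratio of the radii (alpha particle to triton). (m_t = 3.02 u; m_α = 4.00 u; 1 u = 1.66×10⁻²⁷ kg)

ratio ≈ 0.662

r = mv/(qB) ⇒ at equal v, r ∝ m/q.
r_{alpha particle}/r_{triton} = 0.662.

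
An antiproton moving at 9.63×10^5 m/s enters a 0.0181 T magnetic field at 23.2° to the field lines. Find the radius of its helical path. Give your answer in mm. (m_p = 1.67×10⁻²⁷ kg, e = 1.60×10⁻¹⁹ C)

r ≈ 219 mm

Only the perpendicular component v⊥ = v sin23.2° = 3.79×10^5 m/s is bent by the field.
r = m v⊥ /(qB) = (1.67×10^-27)(3.79×10^5) / [(1×1.60×10^-19)(0.0181)] = 0.219 m.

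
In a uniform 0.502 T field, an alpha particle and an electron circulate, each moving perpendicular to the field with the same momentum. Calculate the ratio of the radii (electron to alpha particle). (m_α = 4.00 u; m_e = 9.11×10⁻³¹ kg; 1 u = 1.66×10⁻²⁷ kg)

ratio ≈ 2.00

r = p/(qB) ⇒ at equal p, r ∝ 1/q.
r_{electron}/r_{alpha particle} = 2.00.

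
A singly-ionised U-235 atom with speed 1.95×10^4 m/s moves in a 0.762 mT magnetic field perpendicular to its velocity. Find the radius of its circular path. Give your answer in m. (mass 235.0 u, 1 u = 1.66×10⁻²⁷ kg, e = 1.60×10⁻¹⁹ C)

The magnetic force provides the centripetal force: qvB = mv²/r, so r = mv/(qB).
r = (3.90×10^-25 kg)(1.95×10^4 m/s) / [(1×1.60×10^-19 C)(7.62×10^-4 T)] = 62.4 m.

r ≈ 62.4 m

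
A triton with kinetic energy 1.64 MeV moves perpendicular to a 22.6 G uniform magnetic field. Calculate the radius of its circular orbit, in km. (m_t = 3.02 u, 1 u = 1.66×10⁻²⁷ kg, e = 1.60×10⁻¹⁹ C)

r ≈ 0.142 km

Convert the energy: K = 1.64 MeV = 2.62×10^-13 J.
v = √(2K/m) = √(2·2.62×10^-13/5.01×10^-27) = 1.02×10^7 m/s.
r = mv/(qB) = (5.01×10^-27)(1.02×10^7) / [(1×1.60×10^-19)(2.26×10^-3)] = 142 m.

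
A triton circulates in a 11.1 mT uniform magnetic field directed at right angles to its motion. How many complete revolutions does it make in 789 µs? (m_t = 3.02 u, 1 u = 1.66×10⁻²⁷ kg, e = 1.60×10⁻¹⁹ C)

T = 2πm/(qB) = 2π(5.0132×10^-27) / [(1×1.60×10^-19)(0.0111)] = 1.7736×10^-5 s.
N = t/T = 7.89×10^-4 / 1.7736×10^-5 ≈ 44.49, so 44 complete revolutions.

N = 44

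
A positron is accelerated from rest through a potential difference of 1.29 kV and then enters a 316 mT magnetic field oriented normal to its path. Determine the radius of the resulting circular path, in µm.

The kinetic energy gained is K = qV = (1×1.60×10^-19)(1290) = 2.06×10^-16 J.
v = √(2K/m) = 2.13×10^7 m/s.
r = mv/(qB) = (9.11×10^-31)(2.13×10^7) / [(1×1.60×10^-19)(0.316)] = 3.84×10^-4 m.

r ≈ 384 µm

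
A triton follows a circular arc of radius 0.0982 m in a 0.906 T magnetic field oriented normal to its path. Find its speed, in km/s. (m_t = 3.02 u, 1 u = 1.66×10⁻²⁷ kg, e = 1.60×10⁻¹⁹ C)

From qvB = mv²/r, v = qBr/m.
v = (1×1.60×10^-19)(0.906)(0.0982) / (5.01×10^-27) = 2.84×10^6 m/s.

v ≈ 2840 km/s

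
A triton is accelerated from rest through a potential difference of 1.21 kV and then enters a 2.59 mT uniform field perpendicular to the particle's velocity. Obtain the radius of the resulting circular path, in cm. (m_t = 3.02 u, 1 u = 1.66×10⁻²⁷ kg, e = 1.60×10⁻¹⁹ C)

The kinetic energy gained is K = qV = (1×1.60×10^-19)(1210) = 1.94×10^-16 J.
v = √(2K/m) = 2.78×10^5 m/s.
r = mv/(qB) = (5.01×10^-27)(2.78×10^5) / [(1×1.60×10^-19)(2.59×10^-3)] = 3.36 m.

r ≈ 336 cm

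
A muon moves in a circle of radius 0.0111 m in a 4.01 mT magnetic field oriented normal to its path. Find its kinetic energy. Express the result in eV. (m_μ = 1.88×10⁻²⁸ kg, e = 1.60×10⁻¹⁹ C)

v = qBr/m = (1×1.60×10^-19)(4.01×10^-3)(0.0111) / (1.88×10^-28) = 3.79×10^4 m/s.
K = ½mv² = 0.5·(1.88×10^-28)·(3.79×10^4)² = 1.35×10^-19 J = 0.843 eV.

K ≈ 0.843 eV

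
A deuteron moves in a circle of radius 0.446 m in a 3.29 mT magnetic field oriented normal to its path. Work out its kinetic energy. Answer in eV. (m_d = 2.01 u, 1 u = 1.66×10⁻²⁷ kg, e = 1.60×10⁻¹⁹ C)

v = qBr/m = (1×1.60×10^-19)(3.29×10^-3)(0.446) / (3.34×10^-27) = 7.04×10^4 m/s.
K = ½mv² = 0.5·(3.34×10^-27)·(7.04×10^4)² = 8.26×10^-18 J = 51.6 eV.

K ≈ 51.6 eV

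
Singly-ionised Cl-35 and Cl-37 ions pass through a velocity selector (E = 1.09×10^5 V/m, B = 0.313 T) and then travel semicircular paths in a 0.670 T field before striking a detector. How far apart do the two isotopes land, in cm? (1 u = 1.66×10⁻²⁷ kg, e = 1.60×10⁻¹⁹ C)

Both emerge at v = E/B₁ = 3.48×10^5 m/s.
r = mv/(qB₂), so r₁ = 0.1887 m and r₂ = 0.1995 m, giving Δr = 0.0108 m.
After a semicircle each ion lands a diameter 2r from the entry slit, so the separation is 2Δr = 0.0216 m.

Δd ≈ 2.16 cm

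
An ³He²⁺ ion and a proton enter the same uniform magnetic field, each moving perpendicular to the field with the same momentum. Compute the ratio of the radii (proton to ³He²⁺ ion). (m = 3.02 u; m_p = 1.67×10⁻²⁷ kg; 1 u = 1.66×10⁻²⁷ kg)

r = p/(qB) ⇒ at equal p, r ∝ 1/q.
r_{proton}/r_{³He²⁺ ion} = 2.00.

ratio ≈ 2.00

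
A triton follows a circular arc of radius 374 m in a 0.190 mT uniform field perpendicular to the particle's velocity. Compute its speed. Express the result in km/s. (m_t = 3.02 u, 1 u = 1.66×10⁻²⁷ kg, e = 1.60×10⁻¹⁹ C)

v ≈ 2270 km/s

From qvB = mv²/r, v = qBr/m.
v = (1×1.60×10^-19)(1.90×10^-4)(374) / (5.01×10^-27) = 2.27×10^6 m/s.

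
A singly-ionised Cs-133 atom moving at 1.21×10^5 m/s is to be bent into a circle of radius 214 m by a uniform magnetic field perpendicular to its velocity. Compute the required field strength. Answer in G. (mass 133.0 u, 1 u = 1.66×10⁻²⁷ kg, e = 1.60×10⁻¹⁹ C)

qvB = mv²/r gives B = mv/(qr).
B = (2.21×10^-25)(1.21×10^5) / [(1×1.60×10^-19)(214)] = 7.80×10^-4 T.

B ≈ 7.80 G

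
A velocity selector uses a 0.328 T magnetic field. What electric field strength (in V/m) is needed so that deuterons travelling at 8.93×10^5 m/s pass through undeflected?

qE = qvB ⇒ E = vB = (8.93×10^5)(0.328) = 2.93×10^5 V/m.

E ≈ 2.93×10^5 V/m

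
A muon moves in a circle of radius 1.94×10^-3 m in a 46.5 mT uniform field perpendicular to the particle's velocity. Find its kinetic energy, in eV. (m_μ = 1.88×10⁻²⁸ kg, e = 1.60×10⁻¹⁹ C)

K ≈ 3.46 eV

v = qBr/m = (1×1.60×10^-19)(0.0465)(1.94×10^-3) / (1.88×10^-28) = 7.68×10^4 m/s.
K = ½mv² = 0.5·(1.88×10^-28)·(7.68×10^4)² = 5.54×10^-19 J = 3.46 eV.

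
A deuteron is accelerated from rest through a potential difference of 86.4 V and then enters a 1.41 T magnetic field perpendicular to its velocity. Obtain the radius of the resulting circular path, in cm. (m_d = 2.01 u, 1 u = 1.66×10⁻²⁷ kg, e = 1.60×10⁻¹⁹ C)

r ≈ 0.135 cm

The kinetic energy gained is K = qV = (1×1.60×10^-19)(86.4) = 1.38×10^-17 J.
v = √(2K/m) = 9.10×10^4 m/s.
r = mv/(qB) = (3.34×10^-27)(9.10×10^4) / [(1×1.60×10^-19)(1.41)] = 1.35×10^-3 m.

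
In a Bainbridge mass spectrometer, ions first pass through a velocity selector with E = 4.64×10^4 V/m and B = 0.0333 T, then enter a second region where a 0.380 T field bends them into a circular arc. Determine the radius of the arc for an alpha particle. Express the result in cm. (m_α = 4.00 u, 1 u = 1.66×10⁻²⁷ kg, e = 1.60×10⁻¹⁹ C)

r ≈ 7.61 cm

The selector passes v = E/B = 4.64×10^4/0.0333 = 1.39×10^6 m/s.
In the deflection region, r = mv/(qB₂) = (6.64×10^-27)(1.39×10^6) / [(2×1.60×10^-19)(0.380)] = 0.0761 m.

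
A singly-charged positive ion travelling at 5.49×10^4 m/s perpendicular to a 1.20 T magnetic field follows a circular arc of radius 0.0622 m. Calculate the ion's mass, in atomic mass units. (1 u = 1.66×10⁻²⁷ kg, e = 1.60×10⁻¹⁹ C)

m ≈ 131 u

qvB = mv²/r ⇒ m = qBr/v.
m = (1×1.60×10^-19)(1.20)(0.0622) / (5.49×10^4) = 2.18×10^-25 kg = 131 u.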